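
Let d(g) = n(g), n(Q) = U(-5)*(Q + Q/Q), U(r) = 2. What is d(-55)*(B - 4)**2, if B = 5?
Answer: -108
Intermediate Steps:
n(Q) = 2 + 2*Q (n(Q) = 2*(Q + Q/Q) = 2*(Q + 1) = 2*(1 + Q) = 2 + 2*Q)
d(g) = 2 + 2*g
d(-55)*(B - 4)**2 = (2 + 2*(-55))*(5 - 4)**2 = (2 - 110)*1**2 = -108*1 = -108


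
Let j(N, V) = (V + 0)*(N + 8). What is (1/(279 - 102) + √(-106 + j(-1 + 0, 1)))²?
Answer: -3101570/31329 + 2*I*√11/59 ≈ -99.0 + 0.11243*I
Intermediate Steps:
j(N, V) = V*(8 + N)
(1/(279 - 102) + √(-106 + j(-1 + 0, 1)))² = (1/(279 - 102) + √(-106 + 1*(8 + (-1 + 0))))² = (1/177 + √(-106 + 1*(8 - 1)))² = (1/177 + √(-106 + 1*7))² = (1/177 + √(-106 + 7))² = (1/177 + √(-99))² = (1/177 + 3*I*√11)²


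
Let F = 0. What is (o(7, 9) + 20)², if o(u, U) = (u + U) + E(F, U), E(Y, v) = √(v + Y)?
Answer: 1521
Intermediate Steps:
E(Y, v) = √(Y + v)
o(u, U) = U + u + √U (o(u, U) = (u + U) + √(0 + U) = (U + u) + √U = U + u + √U)
(o(7, 9) + 20)² = ((9 + 7 + √9) + 20)² = ((9 + 7 + 3) + 20)² = (19 + 20)² = 39² = 1521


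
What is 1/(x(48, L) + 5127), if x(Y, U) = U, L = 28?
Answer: 1/5155 ≈ 0.00019399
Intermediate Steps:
1/(x(48, L) + 5127) = 1/(28 + 5127) = 1/5155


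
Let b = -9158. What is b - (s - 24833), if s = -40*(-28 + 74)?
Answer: 17515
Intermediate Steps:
s = -1840 (s = -40*46 = -1840)
b - (s - 24833) = -9158 - (-1840 - 24833) = -9158 - 1*(-26673) = -9158 + 26673 = 17515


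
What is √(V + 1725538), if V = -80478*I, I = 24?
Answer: I*√205934 ≈ 453.8*I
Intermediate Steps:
V = -1931472 (V = -80478*24 = -1931472)
√(V + 1725538) = √(-1931472 + 1725538) = √(-205934) = I*√205934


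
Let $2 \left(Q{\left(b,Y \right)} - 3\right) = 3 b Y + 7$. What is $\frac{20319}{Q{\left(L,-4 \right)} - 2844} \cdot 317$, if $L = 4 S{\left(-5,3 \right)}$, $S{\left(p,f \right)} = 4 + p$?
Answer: $- \frac{12882246}{5627} \approx -2289.4$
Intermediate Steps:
$L = -4$ ($L = 4 \left(4 - 5\right) = 4 \left(-1\right) = -4$)
$Q{\left(b,Y \right)} = \frac{13}{2} + \frac{3 Y b}{2}$ ($Q{\left(b,Y \right)} = 3 + \frac{3 b Y + 7}{2} = 3 + \frac{3 Y b + 7}{2} = 3 + \frac{7 + 3 Y b}{2} = 3 + \left(\frac{7}{2} + \frac{3 Y b}{2}\right) = \frac{13}{2} + \frac{3 Y b}{2}$)
$\frac{20319}{Q{\left(L,-4 \right)} - 2844} \cdot 317 = \frac{20319}{\left(\frac{13}{2} + \frac{3}{2} \left(-4\right) \left(-4\right)\right) - 2844} \cdot 317 = \frac{20319}{\left(\frac{13}{2} + 24\right) - 2844} \cdot 317 = \frac{20319}{\frac{61}{2} - 2844} \cdot 317 = \frac{20319}{- \frac{5627}{2}} \cdot 317 = 20319 \left(- \frac{2}{5627}\right) 317 = \left(- \frac{40638}{5627}\right) 317 = - \frac{12882246}{5627}$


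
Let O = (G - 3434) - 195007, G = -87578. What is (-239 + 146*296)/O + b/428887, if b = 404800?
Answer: 97348214601/122669830853 ≈ 0.79358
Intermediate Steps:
O = -286019 (O = (-87578 - 3434) - 195007 = -91012 - 195007 = -286019)
(-239 + 146*296)/O + b/428887 = (-239 + 146*296)/(-286019) + 404800/428887 = (-239 + 43216)*(-1/286019) + 404800*(1/428887) = 42977*(-1/286019) + 404800/428887 = -42977/286019 + 404800/428887 = 97348214601/122669830853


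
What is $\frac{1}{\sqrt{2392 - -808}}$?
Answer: $\frac{\sqrt{2}}{80} \approx 0.017678$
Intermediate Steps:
$\frac{1}{\sqrt{2392 - -808}} = \frac{1}{\sqrt{2392 + 808}} = \frac{1}{\sqrt{3200}} = \frac{1}{40 \sqrt{2}} = \frac{\sqrt{2}}{80}$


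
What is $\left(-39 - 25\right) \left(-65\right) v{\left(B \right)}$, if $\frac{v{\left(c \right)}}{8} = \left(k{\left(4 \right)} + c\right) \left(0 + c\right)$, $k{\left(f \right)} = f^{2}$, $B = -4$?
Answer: $-1597440$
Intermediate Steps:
$v{\left(c \right)} = 8 c \left(16 + c\right)$ ($v{\left(c \right)} = 8 \left(4^{2} + c\right) \left(0 + c\right) = 8 \left(16 + c\right) c = 8 c \left(16 + c\right)$)
$\left(-39 - 25\right) \left(-65\right) v{\left(B \right)} = \left(-39 - 25\right) \left(-65\right) 8 \left(-4\right) \left(16 - 4\right) = \left(-39 - 25\right) \left(-65\right) 8 \left(-4\right) 12 = \left(-64\right) \left(-65\right) \left(-384\right) = 4160 \left(-384\right) = -1597440$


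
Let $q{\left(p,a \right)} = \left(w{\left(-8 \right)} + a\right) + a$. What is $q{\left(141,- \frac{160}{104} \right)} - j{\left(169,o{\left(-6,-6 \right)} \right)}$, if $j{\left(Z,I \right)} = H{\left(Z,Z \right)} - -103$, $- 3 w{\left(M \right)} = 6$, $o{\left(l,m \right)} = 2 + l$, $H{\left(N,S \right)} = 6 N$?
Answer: $- \frac{14587}{13} \approx -1122.1$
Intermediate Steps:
$w{\left(M \right)} = -2$ ($w{\left(M \right)} = \left(- \frac{1}{3}\right) 6 = -2$)
$j{\left(Z,I \right)} = 103 + 6 Z$ ($j{\left(Z,I \right)} = 6 Z - -103 = 6 Z + 103 = 103 + 6 Z$)
$q{\left(p,a \right)} = -2 + 2 a$ ($q{\left(p,a \right)} = \left(-2 + a\right) + a = -2 + 2 a$)
$q{\left(141,- \frac{160}{104} \right)} - j{\left(169,o{\left(-6,-6 \right)} \right)} = \left(-2 + 2 \left(- \frac{160}{104}\right)\right) - \left(103 + 6 \cdot 169\right) = \left(-2 + 2 \left(\left(-160\right) \frac{1}{104}\right)\right) - \left(103 + 1014\right) = \left(-2 + 2 \left(- \frac{20}{13}\right)\right) - 1117 = \left(-2 - \frac{40}{13}\right) - 1117 = - \frac{66}{13} - 1117 = - \frac{14587}{13}$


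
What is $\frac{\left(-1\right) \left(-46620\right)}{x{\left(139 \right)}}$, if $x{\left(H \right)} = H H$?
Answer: $\frac{46620}{19321} \approx 2.4129$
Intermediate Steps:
$x{\left(H \right)} = H^{2}$
$\frac{\left(-1\right) \left(-46620\right)}{x{\left(139 \right)}} = \frac{\left(-1\right) \left(-46620\right)}{139^{2}} = \frac{46620}{19321}$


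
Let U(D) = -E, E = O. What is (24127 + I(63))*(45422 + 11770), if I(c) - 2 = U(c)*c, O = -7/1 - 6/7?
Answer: 1408295808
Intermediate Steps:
O = -55/7 (O = -7*1 - 6*⅐ = -7 - 6/7 = -55/7 ≈ -7.8571)
E = -55/7 ≈ -7.8571
U(D) = 55/7 (U(D) = -1*(-55/7) = 55/7)
I(c) = 2 + 55*c/7
(24127 + I(63))*(45422 + 11770) = (24127 + (2 + (55/7)*63))*(45422 + 11770) = (24127 + (2 + 495))*57192 = (24127 + 497)*57192 = 24624*57192 = 1408295808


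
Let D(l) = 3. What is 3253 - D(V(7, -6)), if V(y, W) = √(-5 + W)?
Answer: 3250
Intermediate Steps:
3253 - D(V(7, -6)) = 3253 - 1*3 = 3253 - 3 = 3250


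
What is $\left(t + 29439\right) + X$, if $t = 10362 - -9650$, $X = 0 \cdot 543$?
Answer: $49451$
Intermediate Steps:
$X = 0$
$t = 20012$ ($t = 10362 + 9650 = 20012$)
$\left(t + 29439\right) + X = \left(20012 + 29439\right) + 0 = 49451 + 0 = 49451$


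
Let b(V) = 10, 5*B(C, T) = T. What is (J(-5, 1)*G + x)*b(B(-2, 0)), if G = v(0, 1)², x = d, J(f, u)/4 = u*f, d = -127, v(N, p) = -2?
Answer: -2070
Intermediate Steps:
B(C, T) = T/5
J(f, u) = 4*f*u (J(f, u) = 4*(u*f) = 4*(f*u) = 4*f*u)
x = -127
G = 4 (G = (-2)² = 4)
(J(-5, 1)*G + x)*b(B(-2, 0)) = ((4*(-5)*1)*4 - 127)*10 = (-20*4 - 127)*10 = (-80 - 127)*10 = -207*10 = -2070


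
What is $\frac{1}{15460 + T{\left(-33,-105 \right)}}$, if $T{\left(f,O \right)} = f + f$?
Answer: $\frac{1}{15394} \approx 6.496 \cdot 10^{-5}$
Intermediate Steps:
$T{\left(f,O \right)} = 2 f$
$\frac{1}{15460 + T{\left(-33,-105 \right)}} = \frac{1}{15460 + 2 \left(-33\right)} = \frac{1}{15460 - 66} = \frac{1}{15394}$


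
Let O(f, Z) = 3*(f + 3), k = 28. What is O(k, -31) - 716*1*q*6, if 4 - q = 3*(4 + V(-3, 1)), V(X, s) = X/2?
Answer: 15129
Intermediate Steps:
V(X, s) = X/2 (V(X, s) = X*(½) = X/2)
q = -7/2 (q = 4 - 3*(4 + (½)*(-3)) = 4 - 3*(4 - 3/2) = 4 - 3*5/2 = 4 - 1*15/2 = 4 - 15/2 = -7/2 ≈ -3.5000)
O(f, Z) = 9 + 3*f (O(f, Z) = 3*(3 + f) = 9 + 3*f)
O(k, -31) - 716*1*q*6 = (9 + 3*28) - 716*1*(-7/2)*6 = (9 + 84) - (-2506)*6 = 93 - 716*(-21) = 93 + 15036 = 15129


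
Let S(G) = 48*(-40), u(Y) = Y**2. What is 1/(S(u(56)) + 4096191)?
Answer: 1/4094271 ≈ 2.4424e-7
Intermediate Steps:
S(G) = -1920
1/(S(u(56)) + 4096191) = 1/(-1920 + 4096191) = 1/4094271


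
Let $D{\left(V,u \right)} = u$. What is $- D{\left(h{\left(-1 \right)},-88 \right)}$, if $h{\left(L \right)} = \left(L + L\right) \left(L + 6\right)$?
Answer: $88$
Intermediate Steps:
$h{\left(L \right)} = 2 L \left(6 + L\right)$
$- D{\left(h{\left(-1 \right)},-88 \right)} = \left(-1\right) \left(-88\right) = 88$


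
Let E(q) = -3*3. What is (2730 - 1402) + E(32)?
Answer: 1319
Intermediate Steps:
E(q) = -9
(2730 - 1402) + E(32) = (2730 - 1402) - 9 = 1328 - 9 = 1319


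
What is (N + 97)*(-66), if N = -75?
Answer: -1452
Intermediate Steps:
(N + 97)*(-66) = (-75 + 97)*(-66) = 22*(-66) = -1452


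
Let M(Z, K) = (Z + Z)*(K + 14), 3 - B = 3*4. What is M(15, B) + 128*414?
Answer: 53142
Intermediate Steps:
B = -9 (B = 3 - 3*4 = 3 - 1*12 = 3 - 12 = -9)
M(Z, K) = 2*Z*(14 + K) (M(Z, K) = (2*Z)*(14 + K) = 2*Z*(14 + K))
M(15, B) + 128*414 = 2*15*(14 - 9) + 128*414 = 2*15*5 + 52992 = 150 + 52992 = 53142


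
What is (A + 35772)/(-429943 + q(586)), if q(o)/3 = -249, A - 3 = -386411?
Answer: 13486/16565 ≈ 0.81413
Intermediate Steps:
A = -386408 (A = 3 - 386411 = -386408)
q(o) = -747 (q(o) = 3*(-249) = -747)
(A + 35772)/(-429943 + q(586)) = (-386408 + 35772)/(-429943 - 747) = -350636/(-430690) = -350636*(-1/430690) = 13486/16565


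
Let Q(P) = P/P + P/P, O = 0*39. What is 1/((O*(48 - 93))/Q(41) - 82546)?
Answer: -1/82546 ≈ -1.2114e-5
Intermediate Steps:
O = 0
Q(P) = 2 (Q(P) = 1 + 1 = 2)
1/((O*(48 - 93))/Q(41) - 82546) = 1/((0*(48 - 93))/2 - 82546) = 1/((0*(-45))*(1/2) - 82546) = 1/(0*(1/2) - 82546) = 1/(0 - 82546) = 1/(-82546) = -1/82546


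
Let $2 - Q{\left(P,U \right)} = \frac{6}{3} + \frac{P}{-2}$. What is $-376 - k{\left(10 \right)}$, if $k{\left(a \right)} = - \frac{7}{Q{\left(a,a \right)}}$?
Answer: $- \frac{1873}{5} \approx -374.6$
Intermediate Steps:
$Q{\left(P,U \right)} = \frac{P}{2}$ ($Q{\left(P,U \right)} = 2 - \left(\frac{6}{3} + \frac{P}{-2}\right) = 2 - \left(6 \cdot \frac{1}{3} + P \left(- \frac{1}{2}\right)\right) = 2 - \left(2 - \frac{P}{2}\right) = 2 + \left(-2 + \frac{P}{2}\right) = \frac{P}{2}$)
$k{\left(a \right)} = - \frac{14}{a}$ ($k{\left(a \right)} = - \frac{7}{\frac{1}{2} a} = - 7 \frac{2}{a} = - \frac{14}{a}$)
$-376 - k{\left(10 \right)} = -376 - - \frac{14}{10} = -376 - \left(-14\right) \frac{1}{10} = -376 - - \frac{7}{5} = -376 + \frac{7}{5} = - \frac{1873}{5}$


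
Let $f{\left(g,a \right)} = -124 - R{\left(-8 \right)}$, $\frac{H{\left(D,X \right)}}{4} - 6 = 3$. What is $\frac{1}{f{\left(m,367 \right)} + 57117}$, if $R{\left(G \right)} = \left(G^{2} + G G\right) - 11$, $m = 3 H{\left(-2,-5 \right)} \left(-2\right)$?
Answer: $\frac{1}{56876} \approx 1.7582 \cdot 10^{-5}$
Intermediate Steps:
$H{\left(D,X \right)} = 36$ ($H{\left(D,X \right)} = 24 + 4 \cdot 3 = 24 + 12 = 36$)
$m = -216$ ($m = 3 \cdot 36 \left(-2\right) = 108 \left(-2\right) = -216$)
$R{\left(G \right)} = -11 + 2 G^{2}$ ($R{\left(G \right)} = \left(G^{2} + G^{2}\right) - 11 = 2 G^{2} - 11 = -11 + 2 G^{2}$)
$f{\left(g,a \right)} = -241$ ($f{\left(g,a \right)} = -124 - \left(-11 + 2 \left(-8\right)^{2}\right) = -124 - \left(-11 + 2 \cdot 64\right) = -124 - \left(-11 + 128\right) = -124 - 117 = -241$)
$\frac{1}{f{\left(m,367 \right)} + 57117} = \frac{1}{-241 + 57117} = \frac{1}{56876}$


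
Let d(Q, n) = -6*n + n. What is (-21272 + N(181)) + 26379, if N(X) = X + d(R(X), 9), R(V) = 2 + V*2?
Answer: 5243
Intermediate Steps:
R(V) = 2 + 2*V
d(Q, n) = -5*n
N(X) = -45 + X (N(X) = X - 5*9 = X - 45 = -45 + X)
(-21272 + N(181)) + 26379 = (-21272 + (-45 + 181)) + 26379 = (-21272 + 136) + 26379 = -21136 + 26379 = 5243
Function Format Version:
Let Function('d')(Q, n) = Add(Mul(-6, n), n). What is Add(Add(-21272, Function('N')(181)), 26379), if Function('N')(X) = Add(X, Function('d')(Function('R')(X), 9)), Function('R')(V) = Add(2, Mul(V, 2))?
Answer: 5243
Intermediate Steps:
Function('R')(V) = Add(2, Mul(2, V))
Function('d')(Q, n) = Mul(-5, n)
Function('N')(X) = Add(-45, X) (Function('N')(X) = Add(X, Mul(-5, 9)) = Add(X, -45) = Add(-45, X))
Add(Add(-21272, Function('N')(181)), 26379) = Add(Add(-21272, Add(-45, 181)), 26379) = Add(Add(-21272, 136), 26379) = Add(-21136, 26379) = 5243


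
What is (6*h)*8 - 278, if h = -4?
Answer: -470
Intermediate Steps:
(6*h)*8 - 278 = (6*(-4))*8 - 278 = -24*8 - 278 = -192 - 278 = -470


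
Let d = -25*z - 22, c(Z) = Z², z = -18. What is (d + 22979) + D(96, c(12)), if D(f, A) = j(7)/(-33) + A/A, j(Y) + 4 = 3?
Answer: 772465/33 ≈ 23408.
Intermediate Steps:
j(Y) = -1 (j(Y) = -4 + 3 = -1)
D(f, A) = 34/33 (D(f, A) = -1/(-33) + A/A = -1*(-1/33) + 1 = 1/33 + 1 = 34/33)
d = 428 (d = -25*(-18) - 22 = 450 - 22 = 428)
(d + 22979) + D(96, c(12)) = (428 + 22979) + 34/33 = 23407 + 34/33 = 772465/33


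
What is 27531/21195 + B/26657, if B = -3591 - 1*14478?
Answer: 2052172/3304065 ≈ 0.62111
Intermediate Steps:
B = -18069 (B = -3591 - 14478 = -18069)
27531/21195 + B/26657 = 27531/21195 - 18069/26657 = 27531*(1/21195) - 18069*1/26657 = 3059/2355 - 951/1403 = 2052172/3304065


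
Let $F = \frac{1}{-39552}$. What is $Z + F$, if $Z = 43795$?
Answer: $\frac{1732179839}{39552} \approx 43795.0$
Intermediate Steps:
$F = - \frac{1}{39552} \approx -2.5283 \cdot 10^{-5}$
$Z + F = 43795 - \frac{1}{39552} = \frac{1732179839}{39552}$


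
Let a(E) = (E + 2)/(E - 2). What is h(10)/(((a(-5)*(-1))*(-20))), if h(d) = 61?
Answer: 427/60 ≈ 7.1167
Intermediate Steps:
a(E) = (2 + E)/(-2 + E)
h(10)/(((a(-5)*(-1))*(-20))) = 61/(((((2 - 5)/(-2 - 5))*(-1))*(-20))) = 61/((((-3/(-7))*(-1))*(-20))) = 61/(((-1/7*(-3)*(-1))*(-20))) = 61/((((3/7)*(-1))*(-20))) = 61/((-3/7*(-20))) = 61/(60/7) = 61*(7/60) = 427/60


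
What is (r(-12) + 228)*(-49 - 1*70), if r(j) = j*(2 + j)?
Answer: -41412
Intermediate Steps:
(r(-12) + 228)*(-49 - 1*70) = (-12*(2 - 12) + 228)*(-49 - 1*70) = (-12*(-10) + 228)*(-49 - 70) = (120 + 228)*(-119) = 348*(-119) = -41412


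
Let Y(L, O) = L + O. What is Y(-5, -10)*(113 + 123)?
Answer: -3540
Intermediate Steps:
Y(-5, -10)*(113 + 123) = (-5 - 10)*(113 + 123) = -15*236 = -3540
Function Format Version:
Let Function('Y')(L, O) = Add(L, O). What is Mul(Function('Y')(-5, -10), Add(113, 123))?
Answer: -3540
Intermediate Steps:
Mul(Function('Y')(-5, -10), Add(113, 123)) = Mul(Add(-5, -10), Add(113, 123)) = Mul(-15, 236) = -3540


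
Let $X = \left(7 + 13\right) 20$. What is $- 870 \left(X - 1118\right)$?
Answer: $624660$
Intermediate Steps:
$X = 400$ ($X = 20 \cdot 20 = 400$)
$- 870 \left(X - 1118\right) = - 870 \left(400 - 1118\right) = \left(-870\right) \left(-718\right) = 624660$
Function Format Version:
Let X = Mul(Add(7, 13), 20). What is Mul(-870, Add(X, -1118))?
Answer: 624660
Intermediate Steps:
X = 400 (X = Mul(20, 20) = 400)
Mul(-870, Add(X, -1118)) = Mul(-870, Add(400, -1118)) = Mul(-870, -718) = 624660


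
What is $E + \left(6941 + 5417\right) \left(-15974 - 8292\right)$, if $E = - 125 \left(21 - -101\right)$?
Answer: $-299894478$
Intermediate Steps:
$E = -15250$ ($E = - 125 \left(21 + 101\right) = \left(-125\right) 122 = -15250$)
$E + \left(6941 + 5417\right) \left(-15974 - 8292\right) = -15250 + \left(6941 + 5417\right) \left(-15974 - 8292\right) = -15250 + 12358 \left(-24266\right) = -15250 - 299879228 = -299894478$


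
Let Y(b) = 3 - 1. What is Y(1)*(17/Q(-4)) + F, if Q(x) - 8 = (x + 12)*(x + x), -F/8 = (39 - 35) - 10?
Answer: 1327/28 ≈ 47.393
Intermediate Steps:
Y(b) = 2
F = 48 (F = -8*((39 - 35) - 10) = -8*(4 - 10) = -8*(-6) = 48)
Q(x) = 8 + 2*x*(12 + x) (Q(x) = 8 + (x + 12)*(x + x) = 8 + (12 + x)*(2*x) = 8 + 2*x*(12 + x))
Y(1)*(17/Q(-4)) + F = 2*(17/(8 + 2*(-4)² + 24*(-4))) + 48 = 2*(17/(8 + 2*16 - 96)) + 48 = 2*(17/(8 + 32 - 96)) + 48 = 2*(17/(-56)) + 48 = 2*(17*(-1/56)) + 48 = 2*(-17/56) + 48 = -17/28 + 48 = 1327/28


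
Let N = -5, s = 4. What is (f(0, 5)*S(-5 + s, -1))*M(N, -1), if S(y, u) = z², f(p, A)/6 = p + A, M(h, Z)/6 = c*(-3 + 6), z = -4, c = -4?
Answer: -34560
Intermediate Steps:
M(h, Z) = -72 (M(h, Z) = 6*(-4*(-3 + 6)) = 6*(-4*3) = 6*(-12) = -72)
f(p, A) = 6*A + 6*p (f(p, A) = 6*(p + A) = 6*(A + p) = 6*A + 6*p)
S(y, u) = 16 (S(y, u) = (-4)² = 16)
(f(0, 5)*S(-5 + s, -1))*M(N, -1) = ((6*5 + 6*0)*16)*(-72) = ((30 + 0)*16)*(-72) = (30*16)*(-72) = 480*(-72) = -34560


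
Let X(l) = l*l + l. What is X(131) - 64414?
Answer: -47122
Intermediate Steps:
X(l) = l + l² (X(l) = l² + l = l + l²)
X(131) - 64414 = 131*(1 + 131) - 64414 = 131*132 - 64414 = 17292 - 64414 = -47122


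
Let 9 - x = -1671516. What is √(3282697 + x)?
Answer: √4954222 ≈ 2225.8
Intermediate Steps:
x = 1671525 (x = 9 - 1*(-1671516) = 9 + 1671516 = 1671525)
√(3282697 + x) = √(3282697 + 1671525) = √4954222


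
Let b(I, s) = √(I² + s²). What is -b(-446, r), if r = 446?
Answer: -446*√2 ≈ -630.74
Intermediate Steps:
-b(-446, r) = -√((-446)² + 446²) = -√(198916 + 198916) = -√397832 = -446*√2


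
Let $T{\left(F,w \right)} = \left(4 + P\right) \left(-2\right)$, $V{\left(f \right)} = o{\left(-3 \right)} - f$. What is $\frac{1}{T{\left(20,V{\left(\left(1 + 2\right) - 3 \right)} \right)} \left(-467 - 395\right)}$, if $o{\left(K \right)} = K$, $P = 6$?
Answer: $\frac{1}{17240} \approx 5.8005 \cdot 10^{-5}$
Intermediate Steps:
$V{\left(f \right)} = -3 - f$
$T{\left(F,w \right)} = -20$ ($T{\left(F,w \right)} = \left(4 + 6\right) \left(-2\right) = 10 \left(-2\right) = -20$)
$\frac{1}{T{\left(20,V{\left(\left(1 + 2\right) - 3 \right)} \right)} \left(-467 - 395\right)} = \frac{1}{\left(-20\right) \left(-467 - 395\right)} = \frac{1}{\left(-20\right) \left(-862\right)} = \frac{1}{17240}$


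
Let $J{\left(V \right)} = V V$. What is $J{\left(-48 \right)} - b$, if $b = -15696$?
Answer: $18000$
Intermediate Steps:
$J{\left(V \right)} = V^{2}$
$J{\left(-48 \right)} - b = \left(-48\right)^{2} - -15696 = 2304 + 15696 = 18000$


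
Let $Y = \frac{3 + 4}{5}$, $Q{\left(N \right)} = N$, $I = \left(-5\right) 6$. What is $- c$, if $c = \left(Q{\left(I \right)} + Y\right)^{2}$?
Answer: $- \frac{20449}{25} \approx -817.96$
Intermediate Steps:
$I = -30$
$Y = \frac{7}{5}$ ($Y = 7 \cdot \frac{1}{5} = \frac{7}{5} \approx 1.4$)
$c = \frac{20449}{25}$ ($c = \left(-30 + \frac{7}{5}\right)^{2} = \left(- \frac{143}{5}\right)^{2} = \frac{20449}{25} \approx 817.96$)
$- c = \left(-1\right) \frac{20449}{25} = - \frac{20449}{25}$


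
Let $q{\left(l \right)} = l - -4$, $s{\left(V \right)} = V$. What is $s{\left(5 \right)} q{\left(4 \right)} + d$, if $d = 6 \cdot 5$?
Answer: $70$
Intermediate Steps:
$q{\left(l \right)} = 4 + l$ ($q{\left(l \right)} = l + 4 = 4 + l$)
$d = 30$
$s{\left(5 \right)} q{\left(4 \right)} + d = 5 \left(4 + 4\right) + 30 = 5 \cdot 8 + 30 = 40 + 30 = 70$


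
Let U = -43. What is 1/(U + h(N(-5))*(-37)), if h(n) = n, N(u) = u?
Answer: 1/142 ≈ 0.0070423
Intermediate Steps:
1/(U + h(N(-5))*(-37)) = 1/(-43 - 5*(-37)) = 1/(-43 + 185) = 1/142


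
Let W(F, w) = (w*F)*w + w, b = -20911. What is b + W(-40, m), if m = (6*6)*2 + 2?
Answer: -239877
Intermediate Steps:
m = 74 (m = 36*2 + 2 = 72 + 2 = 74)
W(F, w) = w + F*w² (W(F, w) = (F*w)*w + w = F*w² + w = w + F*w²)
b + W(-40, m) = -20911 + 74*(1 - 40*74) = -20911 + 74*(1 - 2960) = -20911 + 74*(-2959) = -20911 - 218966 = -239877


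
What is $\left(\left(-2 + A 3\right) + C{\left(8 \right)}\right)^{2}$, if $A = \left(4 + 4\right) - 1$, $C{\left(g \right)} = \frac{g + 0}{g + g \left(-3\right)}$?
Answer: $\frac{1369}{4} \approx 342.25$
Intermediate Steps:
$C{\left(g \right)} = - \frac{1}{2}$ ($C{\left(g \right)} = \frac{g}{g - 3 g} = \frac{g}{\left(-2\right) g} = g \left(- \frac{1}{2 g}\right) = - \frac{1}{2}$)
$A = 7$ ($A = 8 - 1 = 7$)
$\left(\left(-2 + A 3\right) + C{\left(8 \right)}\right)^{2} = \left(\left(-2 + 7 \cdot 3\right) - \frac{1}{2}\right)^{2} = \left(\left(-2 + 21\right) - \frac{1}{2}\right)^{2} = \left(19 - \frac{1}{2}\right)^{2} = \left(\frac{37}{2}\right)^{2} = \frac{1369}{4}$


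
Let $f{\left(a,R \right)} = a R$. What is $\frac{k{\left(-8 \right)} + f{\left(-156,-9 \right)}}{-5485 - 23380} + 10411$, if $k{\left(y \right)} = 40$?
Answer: $\frac{300512071}{28865} \approx 10411.0$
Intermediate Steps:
$f{\left(a,R \right)} = R a$
$\frac{k{\left(-8 \right)} + f{\left(-156,-9 \right)}}{-5485 - 23380} + 10411 = \frac{40 - -1404}{-5485 - 23380} + 10411 = \frac{40 + 1404}{-28865} + 10411 = 1444 \left(- \frac{1}{28865}\right) + 10411 = - \frac{1444}{28865} + 10411 = \frac{300512071}{28865}$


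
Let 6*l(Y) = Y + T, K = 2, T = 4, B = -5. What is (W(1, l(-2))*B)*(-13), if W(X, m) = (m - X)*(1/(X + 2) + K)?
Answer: -910/9 ≈ -101.11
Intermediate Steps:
l(Y) = ⅔ + Y/6 (l(Y) = (Y + 4)/6 = (4 + Y)/6 = ⅔ + Y/6)
W(X, m) = (2 + 1/(2 + X))*(m - X) (W(X, m) = (m - X)*(1/(X + 2) + 2) = (m - X)*(1/(2 + X) + 2) = (m - X)*(2 + 1/(2 + X)) = (2 + 1/(2 + X))*(m - X))
(W(1, l(-2))*B)*(-13) = (((-5*1 - 2*1² + 5*(⅔ + (⅙)*(-2)) + 2*1*(⅔ + (⅙)*(-2)))/(2 + 1))*(-5))*(-13) = (((-5 - 2*1 + 5*(⅔ - ⅓) + 2*1*(⅔ - ⅓))/3)*(-5))*(-13) = (((-5 - 2 + 5*(⅓) + 2*1*(⅓))/3)*(-5))*(-13) = (((-5 - 2 + 5/3 + ⅔)/3)*(-5))*(-13) = (((⅓)*(-14/3))*(-5))*(-13) = -14/9*(-5)*(-13) = (70/9)*(-13) = -910/9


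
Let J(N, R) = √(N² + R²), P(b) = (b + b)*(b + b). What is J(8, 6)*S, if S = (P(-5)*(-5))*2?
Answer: -10000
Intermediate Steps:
P(b) = 4*b² (P(b) = (2*b)*(2*b) = 4*b²)
S = -1000 (S = ((4*(-5)²)*(-5))*2 = ((4*25)*(-5))*2 = (100*(-5))*2 = -500*2 = -1000)
J(8, 6)*S = √(8² + 6²)*(-1000) = √(64 + 36)*(-1000) = √100*(-1000) = 10*(-1000) = -10000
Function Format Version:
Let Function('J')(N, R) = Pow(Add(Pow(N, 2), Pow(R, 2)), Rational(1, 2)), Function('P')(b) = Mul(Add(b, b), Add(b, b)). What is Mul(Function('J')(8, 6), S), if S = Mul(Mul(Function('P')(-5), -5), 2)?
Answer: -10000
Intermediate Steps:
Function('P')(b) = Mul(4, Pow(b, 2)) (Function('P')(b) = Mul(Mul(2, b), Mul(2, b)) = Mul(4, Pow(b, 2)))
S = -1000 (S = Mul(Mul(Mul(4, Pow(-5, 2)), -5), 2) = Mul(Mul(Mul(4, 25), -5), 2) = Mul(Mul(100, -5), 2) = Mul(-500, 2) = -1000)
Mul(Function('J')(8, 6), S) = Mul(Pow(Add(Pow(8, 2), Pow(6, 2)), Rational(1, 2)), -1000) = Mul(Pow(Add(64, 36), Rational(1, 2)), -1000) = Mul(Pow(100, Rational(1, 2)), -1000) = Mul(10, -1000) = -10000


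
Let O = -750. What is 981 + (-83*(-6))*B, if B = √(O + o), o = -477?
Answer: 981 + 498*I*√1227 ≈ 981.0 + 17444.0*I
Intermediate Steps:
B = I*√1227 (B = √(-750 - 477) = √(-1227) = I*√1227 ≈ 35.029*I)
981 + (-83*(-6))*B = 981 + (-83*(-6))*(I*√1227) = 981 + 498*(I*√1227) = 981 + 498*I*√1227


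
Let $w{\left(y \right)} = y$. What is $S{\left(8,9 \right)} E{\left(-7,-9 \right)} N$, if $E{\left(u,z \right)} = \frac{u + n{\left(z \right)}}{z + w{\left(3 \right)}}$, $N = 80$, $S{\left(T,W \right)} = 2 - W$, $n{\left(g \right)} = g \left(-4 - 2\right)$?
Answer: $\frac{13160}{3} \approx 4386.7$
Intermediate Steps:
$n{\left(g \right)} = - 6 g$ ($n{\left(g \right)} = g \left(-6\right) = - 6 g$)
$E{\left(u,z \right)} = \frac{u - 6 z}{3 + z}$ ($E{\left(u,z \right)} = \frac{u - 6 z}{z + 3} = \frac{u - 6 z}{3 + z}$)
$S{\left(8,9 \right)} E{\left(-7,-9 \right)} N = \left(2 - 9\right) \frac{-7 - -54}{3 - 9} \cdot 80 = \left(2 - 9\right) \frac{-7 + 54}{-6} \cdot 80 = - 7 \left(\left(- \frac{1}{6}\right) 47\right) 80 = \left(-7\right) \left(- \frac{47}{6}\right) 80 = \frac{329}{6} \cdot 80 = \frac{13160}{3}$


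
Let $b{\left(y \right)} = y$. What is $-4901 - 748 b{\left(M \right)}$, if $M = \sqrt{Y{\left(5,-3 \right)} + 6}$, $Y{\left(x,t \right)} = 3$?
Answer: $-7145$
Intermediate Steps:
$M = 3$ ($M = \sqrt{3 + 6} = \sqrt{9} = 3$)
$-4901 - 748 b{\left(M \right)} = -4901 - 2244 = -7145$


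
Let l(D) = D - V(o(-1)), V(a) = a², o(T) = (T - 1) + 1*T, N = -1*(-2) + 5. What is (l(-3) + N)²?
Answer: 25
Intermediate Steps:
N = 7 (N = 2 + 5 = 7)
o(T) = -1 + 2*T (o(T) = (-1 + T) + T = -1 + 2*T)
l(D) = -9 + D (l(D) = D - (-1 + 2*(-1))² = D - (-1 - 2)² = D - 1*(-3)² = D - 1*9 = D - 9 = -9 + D)
(l(-3) + N)² = ((-9 - 3) + 7)² = (-12 + 7)² = (-5)² = 25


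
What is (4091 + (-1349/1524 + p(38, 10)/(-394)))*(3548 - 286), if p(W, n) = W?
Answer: 2002766941609/150114 ≈ 1.3342e+7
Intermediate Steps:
(4091 + (-1349/1524 + p(38, 10)/(-394)))*(3548 - 286) = (4091 + (-1349/1524 + 38/(-394)))*(3548 - 286) = (4091 + (-1349*1/1524 + 38*(-1/394)))*3262 = (4091 + (-1349/1524 - 19/197))*3262 = (4091 - 294709/300228)*3262 = (1227938039/300228)*3262 = 2002766941609/150114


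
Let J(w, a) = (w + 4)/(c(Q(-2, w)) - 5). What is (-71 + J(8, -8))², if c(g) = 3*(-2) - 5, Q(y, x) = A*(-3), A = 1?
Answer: 82369/16 ≈ 5148.1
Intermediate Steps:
Q(y, x) = -3 (Q(y, x) = 1*(-3) = -3)
c(g) = -11 (c(g) = -6 - 5 = -11)
J(w, a) = -¼ - w/16 (J(w, a) = (w + 4)/(-11 - 5) = (4 + w)/(-16) = (4 + w)*(-1/16) = -¼ - w/16)
(-71 + J(8, -8))² = (-71 + (-¼ - 1/16*8))² = (-71 + (-¼ - ½))² = (-71 - ¾)² = (-287/4)² = 82369/16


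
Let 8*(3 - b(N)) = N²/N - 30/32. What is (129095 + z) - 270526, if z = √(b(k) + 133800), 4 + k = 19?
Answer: -141431 + 9*√422878/16 ≈ -1.4107e+5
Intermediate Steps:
k = 15 (k = -4 + 19 = 15)
b(N) = 399/128 - N/8 (b(N) = 3 - (N²/N - 30/32)/8 = 3 - (N - 30*1/32)/8 = 3 - (N - 15/16)/8 = 3 - (-15/16 + N)/8 = 3 + (15/128 - N/8) = 399/128 - N/8)
z = 9*√422878/16 (z = √((399/128 - ⅛*15) + 133800) = √((399/128 - 15/8) + 133800) = √(159/128 + 133800) = √(17126559/128) = 9*√422878/16 ≈ 365.79)
(129095 + z) - 270526 = (129095 + 9*√422878/16) - 270526 = -141431 + 9*√422878/16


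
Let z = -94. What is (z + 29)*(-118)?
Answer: 7670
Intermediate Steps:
(z + 29)*(-118) = (-94 + 29)*(-118) = -65*(-118) = 7670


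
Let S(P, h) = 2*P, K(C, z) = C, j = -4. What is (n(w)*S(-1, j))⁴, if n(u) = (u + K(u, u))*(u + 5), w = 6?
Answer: 4857532416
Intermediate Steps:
n(u) = 2*u*(5 + u) (n(u) = (u + u)*(u + 5) = (2*u)*(5 + u) = 2*u*(5 + u))
(n(w)*S(-1, j))⁴ = ((2*6*(5 + 6))*(2*(-1)))⁴ = ((2*6*11)*(-2))⁴ = (132*(-2))⁴ = (-264)⁴ = 4857532416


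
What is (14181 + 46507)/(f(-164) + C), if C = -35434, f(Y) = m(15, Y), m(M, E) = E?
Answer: -30344/17799 ≈ -1.7048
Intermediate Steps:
f(Y) = Y
(14181 + 46507)/(f(-164) + C) = (14181 + 46507)/(-164 - 35434) = 60688/(-35598) = 60688*(-1/35598) = -30344/17799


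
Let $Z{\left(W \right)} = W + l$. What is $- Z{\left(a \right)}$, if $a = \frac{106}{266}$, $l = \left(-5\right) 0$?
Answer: $- \frac{53}{133} \approx -0.3985$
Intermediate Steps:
$l = 0$
$a = \frac{53}{133}$ ($a = 106 \cdot \frac{1}{266} = \frac{53}{133} \approx 0.3985$)
$Z{\left(W \right)} = W$ ($Z{\left(W \right)} = W + 0 = W$)
$- Z{\left(a \right)} = \left(-1\right) \frac{53}{133} = - \frac{53}{133}$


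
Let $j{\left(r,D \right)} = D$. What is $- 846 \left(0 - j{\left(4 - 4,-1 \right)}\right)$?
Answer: $-846$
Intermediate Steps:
$- 846 \left(0 - j{\left(4 - 4,-1 \right)}\right) = - 846 \left(0 - -1\right) = - 846 \left(0 + 1\right) = \left(-846\right) 1 = -846$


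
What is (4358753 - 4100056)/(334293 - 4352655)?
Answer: -258697/4018362 ≈ -0.064379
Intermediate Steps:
(4358753 - 4100056)/(334293 - 4352655) = 258697/(-4018362) = 258697*(-1/4018362) = -258697/4018362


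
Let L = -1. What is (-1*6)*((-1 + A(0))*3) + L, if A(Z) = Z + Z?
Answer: 17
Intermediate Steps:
A(Z) = 2*Z
(-1*6)*((-1 + A(0))*3) + L = (-1*6)*((-1 + 2*0)*3) - 1 = -6*(-1 + 0)*3 - 1 = -(-6)*3 - 1 = -6*(-3) - 1 = 18 - 1 = 17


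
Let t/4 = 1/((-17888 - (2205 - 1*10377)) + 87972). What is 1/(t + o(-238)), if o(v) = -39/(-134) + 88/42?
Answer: 6132/14633 ≈ 0.41905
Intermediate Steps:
o(v) = 6715/2814 (o(v) = -39*(-1/134) + 88*(1/42) = 39/134 + 44/21 = 6715/2814)
t = 1/19564 (t = 4/((-17888 - (2205 - 1*10377)) + 87972) = 4/((-17888 - (2205 - 10377)) + 87972) = 4/((-17888 - 1*(-8172)) + 87972) = 4/((-17888 + 8172) + 87972) = 4/(-9716 + 87972) = 4/78256 = 4*(1/78256) = 1/19564 ≈ 5.1114e-5)
1/(t + o(-238)) = 1/(1/19564 + 6715/2814) = 1/(14633/6132) = 6132/14633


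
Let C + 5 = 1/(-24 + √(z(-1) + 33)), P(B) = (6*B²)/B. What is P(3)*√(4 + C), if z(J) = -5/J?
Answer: 9*√(-302356 - 538*√38)/269 ≈ 18.498*I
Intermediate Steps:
P(B) = 6*B
C = -5 + 1/(-24 + √38) (C = -5 + 1/(-24 + √(-5/(-1) + 33)) = -5 + 1/(-24 + √(-5*(-1) + 33)) = -5 + 1/(-24 + √(5 + 33)) = -5 + 1/(-24 + √38) ≈ -5.0561)
P(3)*√(4 + C) = (6*3)*√(4 + (-1357/269 - √38/538)) = 18*√(-281/269 - √38/538)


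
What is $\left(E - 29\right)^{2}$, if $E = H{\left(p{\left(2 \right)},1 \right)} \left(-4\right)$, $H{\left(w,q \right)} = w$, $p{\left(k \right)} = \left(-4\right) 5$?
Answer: $2601$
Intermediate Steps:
$p{\left(k \right)} = -20$
$E = 80$ ($E = \left(-20\right) \left(-4\right) = 80$)
$\left(E - 29\right)^{2} = \left(80 - 29\right)^{2} = 51^{2} = 2601$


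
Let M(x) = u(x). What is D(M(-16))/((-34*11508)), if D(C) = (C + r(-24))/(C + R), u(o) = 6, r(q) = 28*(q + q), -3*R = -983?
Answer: 669/65277212 ≈ 1.0249e-5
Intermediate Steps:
R = 983/3 (R = -⅓*(-983) = 983/3 ≈ 327.67)
r(q) = 56*q (r(q) = 28*(2*q) = 56*q)
M(x) = 6
D(C) = (-1344 + C)/(983/3 + C) (D(C) = (C + 56*(-24))/(C + 983/3) = (C - 1344)/(983/3 + C) = (-1344 + C)/(983/3 + C))
D(M(-16))/((-34*11508)) = (3*(-1344 + 6)/(983 + 3*6))/((-34*11508)) = (3*(-1338)/(983 + 18))/(-391272) = (3*(-1338)/1001)*(-1/391272) = (3*(1/1001)*(-1338))*(-1/391272) = -4014/1001*(-1/391272) = 669/65277212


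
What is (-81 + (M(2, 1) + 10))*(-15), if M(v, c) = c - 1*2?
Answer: 1080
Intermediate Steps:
M(v, c) = -2 + c (M(v, c) = c - 2 = -2 + c)
(-81 + (M(2, 1) + 10))*(-15) = (-81 + ((-2 + 1) + 10))*(-15) = (-81 + (-1 + 10))*(-15) = (-81 + 9)*(-15) = -72*(-15) = 1080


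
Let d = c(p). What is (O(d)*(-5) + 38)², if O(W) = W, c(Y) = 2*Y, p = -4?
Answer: 6084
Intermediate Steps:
d = -8 (d = 2*(-4) = -8)
(O(d)*(-5) + 38)² = (-8*(-5) + 38)² = (40 + 38)² = 78² = 6084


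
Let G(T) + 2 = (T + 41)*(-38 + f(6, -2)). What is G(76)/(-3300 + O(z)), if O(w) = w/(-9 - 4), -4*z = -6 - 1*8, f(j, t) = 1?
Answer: 112606/85807 ≈ 1.3123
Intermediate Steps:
G(T) = -1519 - 37*T (G(T) = -2 + (T + 41)*(-38 + 1) = -2 + (41 + T)*(-37) = -2 + (-1517 - 37*T) = -1519 - 37*T)
z = 7/2 (z = -(-6 - 1*8)/4 = -(-6 - 8)/4 = -¼*(-14) = 7/2 ≈ 3.5000)
O(w) = -w/13 (O(w) = w/(-13) = -w/13)
G(76)/(-3300 + O(z)) = (-1519 - 37*76)/(-3300 - 1/13*7/2) = (-1519 - 2812)/(-3300 - 7/26) = -4331/(-85807/26) = -4331*(-26/85807) = 112606/85807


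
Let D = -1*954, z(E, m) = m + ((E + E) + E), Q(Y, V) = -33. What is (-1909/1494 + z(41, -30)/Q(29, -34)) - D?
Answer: 188081/198 ≈ 949.90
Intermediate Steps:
z(E, m) = m + 3*E (z(E, m) = m + (2*E + E) = m + 3*E)
D = -954
(-1909/1494 + z(41, -30)/Q(29, -34)) - D = (-1909/1494 + (-30 + 3*41)/(-33)) - 1*(-954) = (-1909*1/1494 + (-30 + 123)*(-1/33)) + 954 = (-23/18 + 93*(-1/33)) + 954 = (-23/18 - 31/11) + 954 = -811/198 + 954 = 188081/198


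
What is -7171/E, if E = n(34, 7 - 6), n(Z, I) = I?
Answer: -7171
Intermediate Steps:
E = 1 (E = 7 - 6 = 1)
-7171/E = -7171/1 = -7171*1 = -7171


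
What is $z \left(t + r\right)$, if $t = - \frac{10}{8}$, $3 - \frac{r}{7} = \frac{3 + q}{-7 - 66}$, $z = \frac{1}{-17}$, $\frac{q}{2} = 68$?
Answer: $- \frac{9659}{4964} \approx -1.9458$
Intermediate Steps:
$q = 136$ ($q = 2 \cdot 68 = 136$)
$z = - \frac{1}{17} \approx -0.058824$
$r = \frac{2506}{73}$ ($r = 21 - 7 \frac{3 + 136}{-7 - 66} = 21 - 7 \frac{139}{-73} = 21 - 7 \cdot 139 \left(- \frac{1}{73}\right) = 21 - - \frac{973}{73} = 21 + \frac{973}{73} = \frac{2506}{73} \approx 34.329$)
$t = - \frac{5}{4}$ ($t = \left(-10\right) \frac{1}{8} = - \frac{5}{4} \approx -1.25$)
$z \left(t + r\right) = - \frac{- \frac{5}{4} + \frac{2506}{73}}{17} = \left(- \frac{1}{17}\right) \frac{9659}{292} = - \frac{9659}{4964}$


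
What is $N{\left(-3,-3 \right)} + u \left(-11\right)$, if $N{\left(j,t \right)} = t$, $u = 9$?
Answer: $-102$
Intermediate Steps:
$N{\left(-3,-3 \right)} + u \left(-11\right) = -3 + 9 \left(-11\right) = -3 - 99 = -102$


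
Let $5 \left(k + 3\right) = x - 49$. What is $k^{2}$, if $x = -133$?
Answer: $\frac{38809}{25} \approx 1552.4$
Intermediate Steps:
$k = - \frac{197}{5}$ ($k = -3 + \frac{-133 - 49}{5} = -3 + \frac{1}{5} \left(-182\right) = -3 - \frac{182}{5} = - \frac{197}{5} \approx -39.4$)
$k^{2} = \left(- \frac{197}{5}\right)^{2} = \frac{38809}{25}$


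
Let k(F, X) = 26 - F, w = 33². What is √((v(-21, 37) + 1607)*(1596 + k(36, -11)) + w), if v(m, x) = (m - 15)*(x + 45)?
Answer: I*√2132081 ≈ 1460.2*I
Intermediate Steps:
w = 1089
v(m, x) = (-15 + m)*(45 + x)
√((v(-21, 37) + 1607)*(1596 + k(36, -11)) + w) = √(((-675 - 15*37 + 45*(-21) - 21*37) + 1607)*(1596 + (26 - 1*36)) + 1089) = √(((-675 - 555 - 945 - 777) + 1607)*(1596 + (26 - 36)) + 1089) = √((-2952 + 1607)*(1596 - 10) + 1089) = √(-1345*1586 + 1089) = √(-2133170 + 1089) = √(-2132081) = I*√2132081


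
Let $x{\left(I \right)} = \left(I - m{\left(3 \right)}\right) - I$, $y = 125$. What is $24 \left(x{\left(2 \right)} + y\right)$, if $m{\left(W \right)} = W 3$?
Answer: $2784$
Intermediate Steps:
$m{\left(W \right)} = 3 W$
$x{\left(I \right)} = -9$ ($x{\left(I \right)} = \left(I - 3 \cdot 3\right) - I = \left(I - 9\right) - I = \left(-9 + I\right) - I = -9$)
$24 \left(x{\left(2 \right)} + y\right) = 24 \left(-9 + 125\right) = 24 \cdot 116 = 2784$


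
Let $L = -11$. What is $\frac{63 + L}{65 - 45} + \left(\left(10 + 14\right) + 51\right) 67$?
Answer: $\frac{25138}{5} \approx 5027.6$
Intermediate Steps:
$\frac{63 + L}{65 - 45} + \left(\left(10 + 14\right) + 51\right) 67 = \frac{63 - 11}{65 - 45} + \left(\left(10 + 14\right) + 51\right) 67 = \frac{52}{20} + \left(24 + 51\right) 67 = 52 \cdot \frac{1}{20} + 75 \cdot 67 = \frac{13}{5} + 5025 = \frac{25138}{5}$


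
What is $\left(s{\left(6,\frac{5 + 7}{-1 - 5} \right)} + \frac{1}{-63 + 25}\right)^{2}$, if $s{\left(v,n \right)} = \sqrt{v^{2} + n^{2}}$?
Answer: $\frac{57761}{1444} - \frac{2 \sqrt{10}}{19} \approx 39.668$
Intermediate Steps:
$s{\left(v,n \right)} = \sqrt{n^{2} + v^{2}}$
$\left(s{\left(6,\frac{5 + 7}{-1 - 5} \right)} + \frac{1}{-63 + 25}\right)^{2} = \left(\sqrt{\left(\frac{5 + 7}{-1 - 5}\right)^{2} + 6^{2}} + \frac{1}{-63 + 25}\right)^{2} = \left(\sqrt{\left(\frac{12}{-6}\right)^{2} + 36} + \frac{1}{-38}\right)^{2} = \left(\sqrt{\left(12 \left(- \frac{1}{6}\right)\right)^{2} + 36} - \frac{1}{38}\right)^{2} = \left(\sqrt{\left(-2\right)^{2} + 36} - \frac{1}{38}\right)^{2} = \left(\sqrt{4 + 36} - \frac{1}{38}\right)^{2} = \left(\sqrt{40} - \frac{1}{38}\right)^{2} = \left(2 \sqrt{10} - \frac{1}{38}\right)^{2} = \left(- \frac{1}{38} + 2 \sqrt{10}\right)^{2}$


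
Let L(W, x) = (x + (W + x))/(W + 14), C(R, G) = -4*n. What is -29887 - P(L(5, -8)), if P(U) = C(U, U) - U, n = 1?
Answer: -567788/19 ≈ -29884.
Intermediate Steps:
C(R, G) = -4 (C(R, G) = -4*1 = -4)
L(W, x) = (W + 2*x)/(14 + W)
P(U) = -4 - U
-29887 - P(L(5, -8)) = -29887 - (-4 - (5 + 2*(-8))/(14 + 5)) = -29887 - (-4 - (5 - 16)/19) = -29887 - (-4 - (-11)/19) = -29887 - (-4 - 1*(-11/19)) = -29887 - (-4 + 11/19) = -29887 - 1*(-65/19) = -29887 + 65/19 = -567788/19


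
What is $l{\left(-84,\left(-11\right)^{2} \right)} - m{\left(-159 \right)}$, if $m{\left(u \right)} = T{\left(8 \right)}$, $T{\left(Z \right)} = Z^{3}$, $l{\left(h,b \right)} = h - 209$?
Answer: $-805$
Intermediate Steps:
$l{\left(h,b \right)} = -209 + h$
$m{\left(u \right)} = 512$ ($m{\left(u \right)} = 8^{3} = 512$)
$l{\left(-84,\left(-11\right)^{2} \right)} - m{\left(-159 \right)} = \left(-209 - 84\right) - 512 = -293 - 512 = -805$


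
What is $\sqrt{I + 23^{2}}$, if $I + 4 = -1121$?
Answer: $2 i \sqrt{149} \approx 24.413 i$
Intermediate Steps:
$I = -1125$ ($I = -4 - 1121 = -1125$)
$\sqrt{I + 23^{2}} = \sqrt{-1125 + 23^{2}} = \sqrt{-1125 + 529} = \sqrt{-596} = 2 i \sqrt{149}$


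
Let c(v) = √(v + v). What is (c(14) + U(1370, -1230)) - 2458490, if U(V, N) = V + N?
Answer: -2458350 + 2*√7 ≈ -2.4583e+6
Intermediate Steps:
U(V, N) = N + V
c(v) = √2*√v (c(v) = √(2*v) = √2*√v)
(c(14) + U(1370, -1230)) - 2458490 = (√2*√14 + (-1230 + 1370)) - 2458490 = (2*√7 + 140) - 2458490 = (140 + 2*√7) - 2458490 = -2458350 + 2*√7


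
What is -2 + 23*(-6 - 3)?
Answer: -209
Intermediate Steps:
-2 + 23*(-6 - 3) = -2 + 23*(-9) = -2 - 207 = -209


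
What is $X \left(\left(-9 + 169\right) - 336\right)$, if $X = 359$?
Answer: $-63184$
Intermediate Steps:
$X \left(\left(-9 + 169\right) - 336\right) = 359 \left(\left(-9 + 169\right) - 336\right) = 359 \left(160 - 336\right) = 359 \left(-176\right) = -63184$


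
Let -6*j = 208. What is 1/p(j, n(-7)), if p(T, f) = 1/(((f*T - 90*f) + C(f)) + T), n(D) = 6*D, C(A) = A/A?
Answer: 15607/3 ≈ 5202.3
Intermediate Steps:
j = -104/3 (j = -⅙*208 = -104/3 ≈ -34.667)
C(A) = 1
p(T, f) = 1/(1 + T - 90*f + T*f) (p(T, f) = 1/(((f*T - 90*f) + 1) + T) = 1/(((T*f - 90*f) + 1) + T) = 1/(((-90*f + T*f) + 1) + T) = 1/((1 - 90*f + T*f) + T) = 1/(1 + T - 90*f + T*f))
1/p(j, n(-7)) = 1/(1/(1 - 104/3 - 540*(-7) - 208*(-7))) = 1/(1/(1 - 104/3 - 90*(-42) - 104/3*(-42))) = 1/(1/(1 - 104/3 + 3780 + 1456)) = 1/(1/(15607/3)) = 1/(3/15607) = 15607/3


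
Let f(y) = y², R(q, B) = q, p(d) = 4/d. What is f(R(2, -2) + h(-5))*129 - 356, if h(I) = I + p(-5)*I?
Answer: -227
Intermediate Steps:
h(I) = I/5 (h(I) = I + (4/(-5))*I = I + (4*(-⅕))*I = I - 4*I/5 = I/5)
f(R(2, -2) + h(-5))*129 - 356 = (2 + (⅕)*(-5))²*129 - 356 = (2 - 1)²*129 - 356 = 1²*129 - 356 = 1*129 - 356 = 129 - 356 = -227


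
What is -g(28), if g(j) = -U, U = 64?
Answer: 64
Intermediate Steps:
g(j) = -64 (g(j) = -1*64 = -64)
-g(28) = -1*(-64) = 64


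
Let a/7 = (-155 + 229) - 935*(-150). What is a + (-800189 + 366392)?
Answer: 548471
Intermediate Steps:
a = 982268 (a = 7*((-155 + 229) - 935*(-150)) = 7*(74 + 140250) = 7*140324 = 982268)
a + (-800189 + 366392) = 982268 + (-800189 + 366392) = 982268 - 433797 = 548471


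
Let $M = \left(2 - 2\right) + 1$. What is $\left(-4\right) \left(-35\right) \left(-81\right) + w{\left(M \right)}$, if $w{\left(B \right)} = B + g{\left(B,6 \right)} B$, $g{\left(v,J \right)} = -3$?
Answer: $-11342$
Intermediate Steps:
$M = 1$ ($M = 0 + 1 = 1$)
$w{\left(B \right)} = - 2 B$ ($w{\left(B \right)} = B - 3 B = - 2 B$)
$\left(-4\right) \left(-35\right) \left(-81\right) + w{\left(M \right)} = \left(-4\right) \left(-35\right) \left(-81\right) - 2 = 140 \left(-81\right) - 2 = -11340 - 2 = -11342$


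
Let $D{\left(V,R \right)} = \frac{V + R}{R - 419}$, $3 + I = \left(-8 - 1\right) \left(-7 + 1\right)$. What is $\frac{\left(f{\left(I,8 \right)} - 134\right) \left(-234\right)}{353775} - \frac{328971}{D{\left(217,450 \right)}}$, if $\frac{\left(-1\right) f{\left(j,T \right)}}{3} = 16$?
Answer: $- \frac{1202601591693}{78655975} \approx -15289.0$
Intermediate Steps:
$I = 51$ ($I = -3 + \left(-8 - 1\right) \left(-7 + 1\right) = -3 - -54 = -3 + 54 = 51$)
$f{\left(j,T \right)} = -48$ ($f{\left(j,T \right)} = \left(-3\right) 16 = -48$)
$D{\left(V,R \right)} = \frac{R + V}{-419 + R}$
$\frac{\left(f{\left(I,8 \right)} - 134\right) \left(-234\right)}{353775} - \frac{328971}{D{\left(217,450 \right)}} = \frac{\left(-48 - 134\right) \left(-234\right)}{353775} - \frac{328971}{\frac{1}{-419 + 450} \left(450 + 217\right)} = \left(-182\right) \left(-234\right) \frac{1}{353775} - \frac{328971}{\frac{1}{31} \cdot 667} = 42588 \cdot \frac{1}{353775} - \frac{328971}{\frac{1}{31} \cdot 667} = \frac{14196}{117925} - \frac{328971}{\frac{667}{31}} = \frac{14196}{117925} - \frac{10198101}{667} = - \frac{1202601591693}{78655975}$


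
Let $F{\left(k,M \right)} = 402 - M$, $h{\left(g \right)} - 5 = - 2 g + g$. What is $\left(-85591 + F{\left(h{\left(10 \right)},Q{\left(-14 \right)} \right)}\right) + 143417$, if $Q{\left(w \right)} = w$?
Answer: $58242$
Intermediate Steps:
$h{\left(g \right)} = 5 - g$ ($h{\left(g \right)} = 5 + \left(- 2 g + g\right) = 5 - g$)
$\left(-85591 + F{\left(h{\left(10 \right)},Q{\left(-14 \right)} \right)}\right) + 143417 = \left(-85591 + \left(402 - -14\right)\right) + 143417 = \left(-85591 + \left(402 + 14\right)\right) + 143417 = \left(-85591 + 416\right) + 143417 = -85175 + 143417 = 58242$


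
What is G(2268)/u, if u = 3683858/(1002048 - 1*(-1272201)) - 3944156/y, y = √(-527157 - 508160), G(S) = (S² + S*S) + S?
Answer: 22313416761564142680217206/20115196394750673690059081 - 52478564509599940970618724*I*√1035317/20115196394750673690059081 ≈ 1.1093 - 2654.6*I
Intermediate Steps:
G(S) = S + 2*S² (G(S) = (S² + S²) + S = 2*S² + S = S + 2*S²)
y = I*√1035317 (y = √(-1035317) = I*√1035317 ≈ 1017.5*I)
u = 3683858/2274249 + 3944156*I*√1035317/1035317 (u = 3683858/(1002048 - 1*(-1272201)) - 3944156*(-I*√1035317/1035317) = 3683858/(1002048 + 1272201) - (-3944156)*I*√1035317/1035317 = 3683858/2274249 + 3944156*I*√1035317/1035317 ≈ 1.6198 + 3876.3*I)
G(2268)/u = (2268*(1 + 2*2268))/(3683858/2274249 + 3944156*I*√1035317/1035317) = (2268*(1 + 4536))/(3683858/2274249 + 3944156*I*√1035317/1035317) = (2268*4537)/(3683858/2274249 + 3944156*I*√1035317/1035317) = 10289916/(3683858/2274249 + 3944156*I*√1035317/1035317)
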